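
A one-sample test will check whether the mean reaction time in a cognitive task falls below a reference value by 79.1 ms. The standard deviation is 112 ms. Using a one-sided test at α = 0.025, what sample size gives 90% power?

22

For a one-sample z-test, n = ((z_α + z_β)·σ/δ)².
z_α = 1.960 (one-sided α = 0.025); z_β = 1.282 (power 90% → β = 0.1).
n = (3.242 × 112 / 79.1)² = 21.07
Round up: n = 22.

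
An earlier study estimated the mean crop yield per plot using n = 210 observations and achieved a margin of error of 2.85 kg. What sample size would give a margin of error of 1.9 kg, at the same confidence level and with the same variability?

473

Margin of error scales as 1/√n, so n₂ = n₁·(E₁/E₂)².
n₂ = 210 × (2.85/1.9)² = 210 × 2.25 = 472.50
Round up: n₂ = 473.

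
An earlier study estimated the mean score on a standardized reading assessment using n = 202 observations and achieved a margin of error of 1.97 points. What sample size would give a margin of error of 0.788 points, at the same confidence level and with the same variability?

n = 1263

Margin of error scales as 1/√n, so n₂ = n₁·(E₁/E₂)².
n₂ = 202 × (1.97/0.788)² = 202 × 6.25 = 1262.50
Round up: n₂ = 1263.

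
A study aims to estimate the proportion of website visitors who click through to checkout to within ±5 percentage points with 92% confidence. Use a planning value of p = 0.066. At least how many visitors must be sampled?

n = 76

For a proportion with margin E = 0.05 at 92% confidence, z = 1.751.
n = p̂(1−p̂)(z/E)² = 0.066 × 0.934 × (1.751/0.05)² = 75.60
Round up: n = 76.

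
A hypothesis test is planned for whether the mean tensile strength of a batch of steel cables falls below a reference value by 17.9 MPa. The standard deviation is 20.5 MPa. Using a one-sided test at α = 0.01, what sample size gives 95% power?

For a one-sample z-test, n = ((z_α + z_β)·σ/δ)².
z_α = 2.326 (one-sided α = 0.01); z_β = 1.645 (power 95% → β = 0.05).
n = (3.971 × 20.5 / 17.9)² = 20.68
Round up: n = 21.

21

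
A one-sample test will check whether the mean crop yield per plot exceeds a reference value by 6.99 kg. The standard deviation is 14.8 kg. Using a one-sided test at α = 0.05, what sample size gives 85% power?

33

For a one-sample z-test, n = ((z_α + z_β)·σ/δ)².
z_α = 1.645 (one-sided α = 0.05); z_β = 1.036 (power 85% → β = 0.15).
n = (2.681 × 14.8 / 6.99)² = 32.22
Round up: n = 33.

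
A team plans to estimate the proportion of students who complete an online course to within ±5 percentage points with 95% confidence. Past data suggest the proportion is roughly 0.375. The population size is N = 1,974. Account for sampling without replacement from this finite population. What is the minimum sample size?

n = 305

For a proportion with margin E = 0.05 at 95% confidence, z = 1.960.
n = p̂(1−p̂)(z/E)² = 0.375 × 0.625 × (1.960/0.05)² = 360.15 — call this n₀.
Finite-population correction with N = 1,974: n = n₀ / (1 + (n₀−1)/N) = 360.15 / 1.182 = 304.70
Round up: n = 305.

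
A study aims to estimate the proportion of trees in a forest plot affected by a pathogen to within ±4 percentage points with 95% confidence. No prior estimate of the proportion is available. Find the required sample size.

n = 601

For a proportion with margin E = 0.04 at 95% confidence, z = 1.960.
With no prior estimate, use p = 0.5, which maximizes p(1−p) at 0.25.
n = 0.25 × (z/E)² = 0.25 × (1.960/0.04)² = 600.25
Round up: n = 601.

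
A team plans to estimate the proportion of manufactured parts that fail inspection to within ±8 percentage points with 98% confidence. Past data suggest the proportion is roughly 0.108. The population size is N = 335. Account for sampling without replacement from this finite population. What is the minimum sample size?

For a proportion with margin E = 0.08 at 98% confidence, z = 2.326.
n = p̂(1−p̂)(z/E)² = 0.108 × 0.892 × (2.326/0.08)² = 81.44 — call this n₀.
Finite-population correction with N = 335: n = n₀ / (1 + (n₀−1)/N) = 81.44 / 1.24 = 65.68
Round up: n = 66.

66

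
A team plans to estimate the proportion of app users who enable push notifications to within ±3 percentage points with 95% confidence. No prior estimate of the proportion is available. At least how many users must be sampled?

1068

For a proportion with margin E = 0.03 at 95% confidence, z = 1.960.
With no prior estimate, use p = 0.5, which maximizes p(1−p) at 0.25.
n = 0.25 × (z/E)² = 0.25 × (1.960/0.03)² = 1067.11
Round up: n = 1068.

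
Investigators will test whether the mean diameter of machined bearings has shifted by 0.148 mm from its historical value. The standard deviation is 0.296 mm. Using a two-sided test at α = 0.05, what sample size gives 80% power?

32

For a one-sample z-test, n = ((z_{α/2} + z_β)·σ/δ)².
z_{α/2} = 1.960 (two-sided α = 0.05); z_β = 0.842 (power 80% → β = 0.2).
n = (2.802 × 0.296 / 0.148)² = 31.40
Round up: n = 32.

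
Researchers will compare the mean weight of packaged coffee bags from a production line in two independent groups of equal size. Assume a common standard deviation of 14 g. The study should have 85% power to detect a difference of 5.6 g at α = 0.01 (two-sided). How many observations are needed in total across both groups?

328 total

For two equal groups, n per group = 2·((z_{α/2} + z_β)·σ/δ)².
z_{α/2} = 2.576; z_β = 1.036 (power 85%).
n = 2 × (3.612 × 14 / 5.6)² = 2 × 81.54 = 163.08
Round up: n = 164 per group.
Total across both groups: 2 × 164 = 328.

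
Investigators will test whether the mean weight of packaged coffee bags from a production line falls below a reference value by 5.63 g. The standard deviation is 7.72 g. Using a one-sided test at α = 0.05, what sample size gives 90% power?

17

For a one-sample z-test, n = ((z_α + z_β)·σ/δ)².
z_α = 1.645 (one-sided α = 0.05); z_β = 1.282 (power 90% → β = 0.1).
n = (2.927 × 7.72 / 5.63)² = 16.11
Round up: n = 17.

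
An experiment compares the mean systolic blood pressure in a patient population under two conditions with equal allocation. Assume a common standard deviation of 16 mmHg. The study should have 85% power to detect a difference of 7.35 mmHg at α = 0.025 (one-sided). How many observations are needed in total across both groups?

For two equal groups, n per group = 2·((z_α + z_β)·σ/δ)².
z_α = 1.960; z_β = 1.036 (power 85%).
n = 2 × (2.996 × 16 / 7.35)² = 2 × 42.54 = 85.08
Round up: n = 86 per group.
Total across both groups: 2 × 86 = 172.

172 total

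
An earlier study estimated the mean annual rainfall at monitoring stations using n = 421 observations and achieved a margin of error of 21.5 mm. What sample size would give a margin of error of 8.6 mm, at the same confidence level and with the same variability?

2632

Margin of error scales as 1/√n, so n₂ = n₁·(E₁/E₂)².
n₂ = 421 × (21.5/8.6)² = 421 × 6.25 = 2631.25
Round up: n₂ = 2632.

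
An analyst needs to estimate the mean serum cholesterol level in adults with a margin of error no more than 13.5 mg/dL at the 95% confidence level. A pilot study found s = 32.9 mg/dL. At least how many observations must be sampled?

For a mean, the margin of error is E = z·σ/√n, so n = (zσ/E)².
At 95% confidence, z = 1.960.
n = (1.960 × 32.9 / 13.5)² = 22.82
Round up: n = 23.

23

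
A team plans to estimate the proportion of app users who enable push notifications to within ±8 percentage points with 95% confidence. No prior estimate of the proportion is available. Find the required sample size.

For a proportion with margin E = 0.08 at 95% confidence, z = 1.960.
With no prior estimate, use p = 0.5, which maximizes p(1−p) at 0.25.
n = 0.25 × (z/E)² = 0.25 × (1.960/0.08)² = 150.06
Round up: n = 151.

151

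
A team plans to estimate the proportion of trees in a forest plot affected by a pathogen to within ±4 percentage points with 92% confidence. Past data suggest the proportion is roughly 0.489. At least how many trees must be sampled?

479

For a proportion with margin E = 0.04 at 92% confidence, z = 1.751.
n = p̂(1−p̂)(z/E)² = 0.489 × 0.511 × (1.751/0.04)² = 478.83
Round up: n = 479.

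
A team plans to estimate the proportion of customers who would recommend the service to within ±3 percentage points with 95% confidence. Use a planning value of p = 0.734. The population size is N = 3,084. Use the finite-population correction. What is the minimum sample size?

657

For a proportion with margin E = 0.03 at 95% confidence, z = 1.960.
n = p̂(1−p̂)(z/E)² = 0.734 × 0.266 × (1.960/0.03)² = 833.39 — call this n₀.
Finite-population correction with N = 3,084: n = n₀ / (1 + (n₀−1)/N) = 833.39 / 1.27 = 656.21
Round up: n = 657.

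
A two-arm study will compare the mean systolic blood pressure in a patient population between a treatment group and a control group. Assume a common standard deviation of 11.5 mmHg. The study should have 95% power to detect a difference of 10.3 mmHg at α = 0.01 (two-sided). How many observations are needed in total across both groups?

For two equal groups, n per group = 2·((z_{α/2} + z_β)·σ/δ)².
z_{α/2} = 2.576; z_β = 1.645 (power 95%).
n = 2 × (4.221 × 11.5 / 10.3)² = 2 × 22.21 = 44.42
Round up: n = 45 per group.
Total across both groups: 2 × 45 = 90.

90 total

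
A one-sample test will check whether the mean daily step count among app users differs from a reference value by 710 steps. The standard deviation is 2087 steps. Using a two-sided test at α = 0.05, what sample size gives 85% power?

For a one-sample z-test, n = ((z_{α/2} + z_β)·σ/δ)².
z_{α/2} = 1.960 (two-sided α = 0.05); z_β = 1.036 (power 85% → β = 0.15).
n = (2.996 × 2087 / 710)² = 77.56
Round up: n = 78.

78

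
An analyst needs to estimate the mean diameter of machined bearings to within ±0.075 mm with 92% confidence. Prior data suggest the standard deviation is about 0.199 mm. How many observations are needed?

For a mean, the margin of error is E = z·σ/√n, so n = (zσ/E)².
At 92% confidence, z = 1.751.
n = (1.751 × 0.199 / 0.075)² = 21.59
Round up: n = 22.

22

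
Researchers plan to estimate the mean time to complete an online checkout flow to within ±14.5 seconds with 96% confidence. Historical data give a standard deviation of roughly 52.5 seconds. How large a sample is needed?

56

For a mean, the margin of error is E = z·σ/√n, so n = (zσ/E)².
At 96% confidence, z = 2.054.
n = (2.054 × 52.5 / 14.5)² = 55.31
Round up: n = 56.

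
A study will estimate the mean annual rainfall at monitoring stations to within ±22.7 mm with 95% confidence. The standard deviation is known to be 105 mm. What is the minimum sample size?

83

For a mean, the margin of error is E = z·σ/√n, so n = (zσ/E)².
At 95% confidence, z = 1.960.
n = (1.960 × 105 / 22.7)² = 82.19
Round up: n = 83.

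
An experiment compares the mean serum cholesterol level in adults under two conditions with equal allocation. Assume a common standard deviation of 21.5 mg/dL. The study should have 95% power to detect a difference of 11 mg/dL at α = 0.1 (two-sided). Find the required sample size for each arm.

For two equal groups, n per group = 2·((z_{α/2} + z_β)·σ/δ)².
z_{α/2} = 1.645; z_β = 1.645 (power 95%).
n = 2 × (3.290 × 21.5 / 11)² = 2 × 41.35 = 82.70
Round up: n = 83 per group.

83 per group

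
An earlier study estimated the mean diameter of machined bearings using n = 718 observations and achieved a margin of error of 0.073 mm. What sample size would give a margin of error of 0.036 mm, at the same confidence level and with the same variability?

2953

Margin of error scales as 1/√n, so n₂ = n₁·(E₁/E₂)².
n₂ = 718 × (0.073/0.036)² = 718 × 4.112 = 2952.42
Round up: n₂ = 2953.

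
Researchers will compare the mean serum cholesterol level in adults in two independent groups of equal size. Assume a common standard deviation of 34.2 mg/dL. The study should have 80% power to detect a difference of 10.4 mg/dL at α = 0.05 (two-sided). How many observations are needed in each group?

For two equal groups, n per group = 2·((z_{α/2} + z_β)·σ/δ)².
z_{α/2} = 1.960; z_β = 0.842 (power 80%).
n = 2 × (2.802 × 34.2 / 10.4)² = 2 × 84.90 = 169.80
Round up: n = 170 per group.

170 per group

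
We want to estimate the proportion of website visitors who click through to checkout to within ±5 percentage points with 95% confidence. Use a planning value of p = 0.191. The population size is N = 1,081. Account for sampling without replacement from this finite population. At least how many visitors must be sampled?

195

For a proportion with margin E = 0.05 at 95% confidence, z = 1.960.
n = p̂(1−p̂)(z/E)² = 0.191 × 0.809 × (1.960/0.05)² = 237.44 — call this n₀.
Finite-population correction with N = 1,081: n = n₀ / (1 + (n₀−1)/N) = 237.44 / 1.219 = 194.78
Round up: n = 195.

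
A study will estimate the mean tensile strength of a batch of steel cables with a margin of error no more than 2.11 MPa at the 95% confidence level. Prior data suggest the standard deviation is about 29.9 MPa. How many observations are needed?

772

For a mean, the margin of error is E = z·σ/√n, so n = (zσ/E)².
At 95% confidence, z = 1.960.
n = (1.960 × 29.9 / 2.11)² = 771.42
Round up: n = 772.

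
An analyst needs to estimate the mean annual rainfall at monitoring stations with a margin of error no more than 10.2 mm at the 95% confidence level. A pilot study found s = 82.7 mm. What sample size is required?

For a mean, the margin of error is E = z·σ/√n, so n = (zσ/E)².
At 95% confidence, z = 1.960.
n = (1.960 × 82.7 / 10.2)² = 252.54
Round up: n = 253.

253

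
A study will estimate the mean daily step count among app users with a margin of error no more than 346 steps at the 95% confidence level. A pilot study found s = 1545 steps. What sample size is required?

For a mean, the margin of error is E = z·σ/√n, so n = (zσ/E)².
At 95% confidence, z = 1.960.
n = (1.960 × 1545 / 346)² = 76.60
Round up: n = 77.

77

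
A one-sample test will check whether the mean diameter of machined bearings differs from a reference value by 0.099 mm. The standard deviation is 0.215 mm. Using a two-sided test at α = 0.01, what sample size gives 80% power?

56

For a one-sample z-test, n = ((z_{α/2} + z_β)·σ/δ)².
z_{α/2} = 2.576 (two-sided α = 0.01); z_β = 0.842 (power 80% → β = 0.2).
n = (3.418 × 0.215 / 0.099)² = 55.10
Round up: n = 56.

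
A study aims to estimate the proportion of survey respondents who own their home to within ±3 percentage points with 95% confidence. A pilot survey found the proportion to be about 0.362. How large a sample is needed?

For a proportion with margin E = 0.03 at 95% confidence, z = 1.960.
n = p̂(1−p̂)(z/E)² = 0.362 × 0.638 × (1.960/0.03)² = 985.82
Round up: n = 986.

986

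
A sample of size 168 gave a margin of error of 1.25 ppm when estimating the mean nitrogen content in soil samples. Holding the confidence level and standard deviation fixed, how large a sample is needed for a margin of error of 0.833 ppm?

Margin of error scales as 1/√n, so n₂ = n₁·(E₁/E₂)².
n₂ = 168 × (1.25/0.833)² = 168 × 2.252 = 378.34
Round up: n₂ = 379.

n = 379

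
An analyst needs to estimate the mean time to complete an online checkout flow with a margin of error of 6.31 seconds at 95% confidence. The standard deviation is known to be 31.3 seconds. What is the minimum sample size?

95

For a mean, the margin of error is E = z·σ/√n, so n = (zσ/E)².
At 95% confidence, z = 1.960.
n = (1.960 × 31.3 / 6.31)² = 94.52
Round up: n = 95.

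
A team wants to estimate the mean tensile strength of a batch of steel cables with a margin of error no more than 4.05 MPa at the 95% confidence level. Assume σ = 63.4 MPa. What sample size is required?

942

For a mean, the margin of error is E = z·σ/√n, so n = (zσ/E)².
At 95% confidence, z = 1.960.
n = (1.960 × 63.4 / 4.05)² = 941.41
Round up: n = 942.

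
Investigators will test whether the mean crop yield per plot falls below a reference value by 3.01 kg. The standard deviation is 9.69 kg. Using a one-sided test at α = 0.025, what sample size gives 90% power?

For a one-sample z-test, n = ((z_α + z_β)·σ/δ)².
z_α = 1.960 (one-sided α = 0.025); z_β = 1.282 (power 90% → β = 0.1).
n = (3.242 × 9.69 / 3.01)² = 108.93
Round up: n = 109.

n = 109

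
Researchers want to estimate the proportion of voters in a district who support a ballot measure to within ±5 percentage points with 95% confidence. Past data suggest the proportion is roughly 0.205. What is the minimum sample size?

251

For a proportion with margin E = 0.05 at 95% confidence, z = 1.960.
n = p̂(1−p̂)(z/E)² = 0.205 × 0.795 × (1.960/0.05)² = 250.43
Round up: n = 251.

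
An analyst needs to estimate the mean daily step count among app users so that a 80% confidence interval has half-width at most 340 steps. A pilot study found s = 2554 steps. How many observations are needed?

For a mean, the margin of error is E = z·σ/√n, so n = (zσ/E)².
At 80% confidence, z = 1.282.
n = (1.282 × 2554 / 340)² = 92.74
Round up: n = 93.

93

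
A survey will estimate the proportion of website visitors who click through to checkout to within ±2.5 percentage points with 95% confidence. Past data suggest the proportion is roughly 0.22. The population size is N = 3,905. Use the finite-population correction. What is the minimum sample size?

831

For a proportion with margin E = 0.025 at 95% confidence, z = 1.960.
n = p̂(1−p̂)(z/E)² = 0.22 × 0.78 × (1.960/0.025)² = 1054.75 — call this n₀.
Finite-population correction with N = 3,905: n = n₀ / (1 + (n₀−1)/N) = 1054.75 / 1.27 = 830.51
Round up: n = 831.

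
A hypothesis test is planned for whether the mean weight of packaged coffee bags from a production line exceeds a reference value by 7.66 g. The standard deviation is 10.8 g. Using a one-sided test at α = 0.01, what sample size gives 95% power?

For a one-sample z-test, n = ((z_α + z_β)·σ/δ)².
z_α = 2.326 (one-sided α = 0.01); z_β = 1.645 (power 95% → β = 0.05).
n = (3.971 × 10.8 / 7.66)² = 31.35
Round up: n = 32.

32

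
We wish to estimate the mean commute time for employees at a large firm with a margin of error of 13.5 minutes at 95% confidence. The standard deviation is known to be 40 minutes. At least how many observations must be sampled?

For a mean, the margin of error is E = z·σ/√n, so n = (zσ/E)².
At 95% confidence, z = 1.960.
n = (1.960 × 40 / 13.5)² = 33.73
Round up: n = 34.

n = 34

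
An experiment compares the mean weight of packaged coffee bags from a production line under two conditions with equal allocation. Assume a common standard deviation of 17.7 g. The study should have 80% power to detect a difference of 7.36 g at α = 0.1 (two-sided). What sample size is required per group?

For two equal groups, n per group = 2·((z_{α/2} + z_β)·σ/δ)².
z_{α/2} = 1.645; z_β = 0.842 (power 80%).
n = 2 × (2.487 × 17.7 / 7.36)² = 2 × 35.77 = 71.54
Round up: n = 72 per group.

72 per group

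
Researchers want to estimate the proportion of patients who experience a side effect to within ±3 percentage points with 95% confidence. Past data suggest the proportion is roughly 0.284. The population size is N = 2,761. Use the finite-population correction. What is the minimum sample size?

For a proportion with margin E = 0.03 at 95% confidence, z = 1.960.
n = p̂(1−p̂)(z/E)² = 0.284 × 0.716 × (1.960/0.03)² = 867.96 — call this n₀.
Finite-population correction with N = 2,761: n = n₀ / (1 + (n₀−1)/N) = 867.96 / 1.314 = 660.55
Round up: n = 661.

n = 661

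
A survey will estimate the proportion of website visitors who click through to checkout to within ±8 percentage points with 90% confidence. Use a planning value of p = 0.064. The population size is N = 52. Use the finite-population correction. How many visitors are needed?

For a proportion with margin E = 0.08 at 90% confidence, z = 1.645.
n = p̂(1−p̂)(z/E)² = 0.064 × 0.936 × (1.645/0.08)² = 25.33 — call this n₀.
Finite-population correction with N = 52: n = n₀ / (1 + (n₀−1)/N) = 25.33 / 1.468 = 17.25
Round up: n = 18.

18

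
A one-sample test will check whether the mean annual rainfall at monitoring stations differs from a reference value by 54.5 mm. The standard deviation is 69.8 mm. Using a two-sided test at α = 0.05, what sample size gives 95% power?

For a one-sample z-test, n = ((z_{α/2} + z_β)·σ/δ)².
z_{α/2} = 1.960 (two-sided α = 0.05); z_β = 1.645 (power 95% → β = 0.05).
n = (3.605 × 69.8 / 54.5)² = 21.32
Round up: n = 22.

22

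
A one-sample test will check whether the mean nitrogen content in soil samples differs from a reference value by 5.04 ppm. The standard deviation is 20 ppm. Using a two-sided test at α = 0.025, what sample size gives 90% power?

196

For a one-sample z-test, n = ((z_{α/2} + z_β)·σ/δ)².
z_{α/2} = 2.241 (two-sided α = 0.025); z_β = 1.282 (power 90% → β = 0.1).
n = (3.523 × 20 / 5.04)² = 195.44
Round up: n = 196.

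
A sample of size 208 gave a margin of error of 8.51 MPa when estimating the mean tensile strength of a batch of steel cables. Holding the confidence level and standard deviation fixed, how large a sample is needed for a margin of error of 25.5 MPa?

Margin of error scales as 1/√n, so n₂ = n₁·(E₁/E₂)².
n₂ = 208 × (8.51/25.5)² = 208 × 0.1114 = 23.17
Round up: n₂ = 24.

n = 24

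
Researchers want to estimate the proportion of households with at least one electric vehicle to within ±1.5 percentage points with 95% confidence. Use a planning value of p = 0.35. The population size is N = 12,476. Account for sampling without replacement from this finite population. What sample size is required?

For a proportion with margin E = 0.015 at 95% confidence, z = 1.960.
n = p̂(1−p̂)(z/E)² = 0.35 × 0.65 × (1.960/0.015)² = 3884.28 — call this n₀.
Finite-population correction with N = 12,476: n = n₀ / (1 + (n₀−1)/N) = 3884.28 / 1.311 = 2962.84
Round up: n = 2963.

n = 2963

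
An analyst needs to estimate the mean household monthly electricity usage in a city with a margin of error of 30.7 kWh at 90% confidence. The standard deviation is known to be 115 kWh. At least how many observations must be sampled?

38

For a mean, the margin of error is E = z·σ/√n, so n = (zσ/E)².
At 90% confidence, z = 1.645.
n = (1.645 × 115 / 30.7)² = 37.97
Round up: n = 38.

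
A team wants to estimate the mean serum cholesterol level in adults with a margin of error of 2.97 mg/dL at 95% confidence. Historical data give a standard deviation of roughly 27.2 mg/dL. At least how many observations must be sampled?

For a mean, the margin of error is E = z·σ/√n, so n = (zσ/E)².
At 95% confidence, z = 1.960.
n = (1.960 × 27.2 / 2.97)² = 322.21
Round up: n = 323.

n = 323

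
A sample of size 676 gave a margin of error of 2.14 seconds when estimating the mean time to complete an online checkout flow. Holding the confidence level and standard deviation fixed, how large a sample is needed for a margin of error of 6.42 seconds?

n = 76

Margin of error scales as 1/√n, so n₂ = n₁·(E₁/E₂)².
n₂ = 676 × (2.14/6.42)² = 676 × 0.1111 = 75.10
Round up: n₂ = 76.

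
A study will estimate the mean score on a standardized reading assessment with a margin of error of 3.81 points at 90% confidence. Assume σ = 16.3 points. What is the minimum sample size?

50

For a mean, the margin of error is E = z·σ/√n, so n = (zσ/E)².
At 90% confidence, z = 1.645.
n = (1.645 × 16.3 / 3.81)² = 49.53
Round up: n = 50.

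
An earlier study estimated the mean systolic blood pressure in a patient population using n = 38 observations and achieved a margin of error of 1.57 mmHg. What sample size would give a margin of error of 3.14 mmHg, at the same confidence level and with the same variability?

10

Margin of error scales as 1/√n, so n₂ = n₁·(E₁/E₂)².
n₂ = 38 × (1.57/3.14)² = 38 × 0.25 = 9.50
Round up: n₂ = 10.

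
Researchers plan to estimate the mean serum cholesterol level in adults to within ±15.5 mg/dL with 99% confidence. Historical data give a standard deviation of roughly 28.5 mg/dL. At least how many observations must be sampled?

23

For a mean, the margin of error is E = z·σ/√n, so n = (zσ/E)².
At 99% confidence, z = 2.576.
n = (2.576 × 28.5 / 15.5)² = 22.43
Round up: n = 23.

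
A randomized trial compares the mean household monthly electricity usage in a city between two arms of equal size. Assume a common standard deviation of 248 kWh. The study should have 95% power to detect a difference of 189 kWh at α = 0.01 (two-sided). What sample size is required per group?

62 per group

For two equal groups, n per group = 2·((z_{α/2} + z_β)·σ/δ)².
z_{α/2} = 2.576; z_β = 1.645 (power 95%).
n = 2 × (4.221 × 248 / 189)² = 2 × 30.68 = 61.36
Round up: n = 62 per group.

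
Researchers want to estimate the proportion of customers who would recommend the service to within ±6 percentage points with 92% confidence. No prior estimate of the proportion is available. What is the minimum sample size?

For a proportion with margin E = 0.06 at 92% confidence, z = 1.751.
With no prior estimate, use p = 0.5, which maximizes p(1−p) at 0.25.
n = 0.25 × (z/E)² = 0.25 × (1.751/0.06)² = 212.92
Round up: n = 213.

n = 213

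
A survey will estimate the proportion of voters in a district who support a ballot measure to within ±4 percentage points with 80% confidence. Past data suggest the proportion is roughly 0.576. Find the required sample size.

For a proportion with margin E = 0.04 at 80% confidence, z = 1.282.
n = p̂(1−p̂)(z/E)² = 0.576 × 0.424 × (1.282/0.04)² = 250.87
Round up: n = 251.

251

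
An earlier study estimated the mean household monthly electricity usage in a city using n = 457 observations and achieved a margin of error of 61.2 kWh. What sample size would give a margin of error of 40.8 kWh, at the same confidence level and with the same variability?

Margin of error scales as 1/√n, so n₂ = n₁·(E₁/E₂)².
n₂ = 457 × (61.2/40.8)² = 457 × 2.25 = 1028.25
Round up: n₂ = 1029.

1029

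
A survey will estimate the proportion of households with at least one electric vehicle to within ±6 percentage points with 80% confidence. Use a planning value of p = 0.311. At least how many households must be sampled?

For a proportion with margin E = 0.06 at 80% confidence, z = 1.282.
n = p̂(1−p̂)(z/E)² = 0.311 × 0.689 × (1.282/0.06)² = 97.83
Round up: n = 98.

n = 98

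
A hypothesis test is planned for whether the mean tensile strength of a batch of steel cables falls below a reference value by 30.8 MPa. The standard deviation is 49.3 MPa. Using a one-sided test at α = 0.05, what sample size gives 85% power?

For a one-sample z-test, n = ((z_α + z_β)·σ/δ)².
z_α = 1.645 (one-sided α = 0.05); z_β = 1.036 (power 85% → β = 0.15).
n = (2.681 × 49.3 / 30.8)² = 18.42
Round up: n = 19.

n = 19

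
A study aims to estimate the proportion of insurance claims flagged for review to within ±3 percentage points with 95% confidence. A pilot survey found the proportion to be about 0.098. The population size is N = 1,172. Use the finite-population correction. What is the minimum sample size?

For a proportion with margin E = 0.03 at 95% confidence, z = 1.960.
n = p̂(1−p̂)(z/E)² = 0.098 × 0.902 × (1.960/0.03)² = 377.31 — call this n₀.
Finite-population correction with N = 1,172: n = n₀ / (1 + (n₀−1)/N) = 377.31 / 1.321 = 285.62
Round up: n = 286.

286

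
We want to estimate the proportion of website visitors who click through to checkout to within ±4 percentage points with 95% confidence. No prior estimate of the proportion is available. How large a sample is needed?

601

For a proportion with margin E = 0.04 at 95% confidence, z = 1.960.
With no prior estimate, use p = 0.5, which maximizes p(1−p) at 0.25.
n = 0.25 × (z/E)² = 0.25 × (1.960/0.04)² = 600.25
Round up: n = 601.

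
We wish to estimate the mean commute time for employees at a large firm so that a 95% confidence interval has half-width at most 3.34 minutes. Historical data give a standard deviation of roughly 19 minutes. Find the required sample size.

For a mean, the margin of error is E = z·σ/√n, so n = (zσ/E)².
At 95% confidence, z = 1.960.
n = (1.960 × 19 / 3.34)² = 124.32
Round up: n = 125.

125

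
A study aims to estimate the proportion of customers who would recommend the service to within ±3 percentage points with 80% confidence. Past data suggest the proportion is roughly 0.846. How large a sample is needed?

238

For a proportion with margin E = 0.03 at 80% confidence, z = 1.282.
n = p̂(1−p̂)(z/E)² = 0.846 × 0.154 × (1.282/0.03)² = 237.92
Round up: n = 238.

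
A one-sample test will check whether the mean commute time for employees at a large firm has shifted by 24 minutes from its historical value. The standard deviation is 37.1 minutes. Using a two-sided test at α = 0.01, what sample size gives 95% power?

For a one-sample z-test, n = ((z_{α/2} + z_β)·σ/δ)².
z_{α/2} = 2.576 (two-sided α = 0.01); z_β = 1.645 (power 95% → β = 0.05).
n = (4.221 × 37.1 / 24)² = 42.58
Round up: n = 43.

43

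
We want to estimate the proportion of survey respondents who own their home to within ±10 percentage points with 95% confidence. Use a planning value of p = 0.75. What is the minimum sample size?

73

For a proportion with margin E = 0.1 at 95% confidence, z = 1.960.
n = p̂(1−p̂)(z/E)² = 0.75 × 0.25 × (1.960/0.1)² = 72.03
Round up: n = 73.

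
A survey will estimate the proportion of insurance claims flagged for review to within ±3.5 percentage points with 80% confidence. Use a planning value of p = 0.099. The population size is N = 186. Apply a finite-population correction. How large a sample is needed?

For a proportion with margin E = 0.035 at 80% confidence, z = 1.282.
n = p̂(1−p̂)(z/E)² = 0.099 × 0.901 × (1.282/0.035)² = 119.67 — call this n₀.
Finite-population correction with N = 186: n = n₀ / (1 + (n₀−1)/N) = 119.67 / 1.638 = 73.06
Round up: n = 74.

74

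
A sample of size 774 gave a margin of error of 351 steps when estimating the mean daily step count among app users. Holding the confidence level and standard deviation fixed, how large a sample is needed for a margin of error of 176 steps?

Margin of error scales as 1/√n, so n₂ = n₁·(E₁/E₂)².
n₂ = 774 × (351/176)² = 774 × 3.977 = 3078.20
Round up: n₂ = 3079.

3079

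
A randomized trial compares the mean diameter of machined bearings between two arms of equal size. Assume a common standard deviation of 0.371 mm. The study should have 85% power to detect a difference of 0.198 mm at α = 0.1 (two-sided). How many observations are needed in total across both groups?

For two equal groups, n per group = 2·((z_{α/2} + z_β)·σ/δ)².
z_{α/2} = 1.645; z_β = 1.036 (power 85%).
n = 2 × (2.681 × 0.371 / 0.198)² = 2 × 25.24 = 50.48
Round up: n = 51 per group.
Total across both groups: 2 × 51 = 102.

102 total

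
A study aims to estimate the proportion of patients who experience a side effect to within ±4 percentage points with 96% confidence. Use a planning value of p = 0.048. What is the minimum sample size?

For a proportion with margin E = 0.04 at 96% confidence, z = 2.054.
n = p̂(1−p̂)(z/E)² = 0.048 × 0.952 × (2.054/0.04)² = 120.49
Round up: n = 121.

121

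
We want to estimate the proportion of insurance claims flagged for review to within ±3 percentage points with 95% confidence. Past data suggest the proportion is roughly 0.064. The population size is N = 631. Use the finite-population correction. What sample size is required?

For a proportion with margin E = 0.03 at 95% confidence, z = 1.960.
n = p̂(1−p̂)(z/E)² = 0.064 × 0.936 × (1.960/0.03)² = 255.70 — call this n₀.
Finite-population correction with N = 631: n = n₀ / (1 + (n₀−1)/N) = 255.70 / 1.404 = 182.12
Round up: n = 183.

183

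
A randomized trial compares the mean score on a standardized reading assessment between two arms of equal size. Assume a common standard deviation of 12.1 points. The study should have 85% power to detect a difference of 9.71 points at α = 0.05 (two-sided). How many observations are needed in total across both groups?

For two equal groups, n per group = 2·((z_{α/2} + z_β)·σ/δ)².
z_{α/2} = 1.960; z_β = 1.036 (power 85%).
n = 2 × (2.996 × 12.1 / 9.71)² = 2 × 13.94 = 27.88
Round up: n = 28 per group.
Total across both groups: 2 × 28 = 56.

56 total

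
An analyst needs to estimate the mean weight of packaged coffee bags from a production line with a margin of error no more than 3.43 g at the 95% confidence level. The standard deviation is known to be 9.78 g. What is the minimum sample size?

For a mean, the margin of error is E = z·σ/√n, so n = (zσ/E)².
At 95% confidence, z = 1.960.
n = (1.960 × 9.78 / 3.43)² = 31.23
Round up: n = 32.

n = 32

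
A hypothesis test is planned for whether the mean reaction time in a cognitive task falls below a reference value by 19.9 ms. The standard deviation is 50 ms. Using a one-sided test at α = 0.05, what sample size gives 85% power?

46

For a one-sample z-test, n = ((z_α + z_β)·σ/δ)².
z_α = 1.645 (one-sided α = 0.05); z_β = 1.036 (power 85% → β = 0.15).
n = (2.681 × 50 / 19.9)² = 45.38
Round up: n = 46.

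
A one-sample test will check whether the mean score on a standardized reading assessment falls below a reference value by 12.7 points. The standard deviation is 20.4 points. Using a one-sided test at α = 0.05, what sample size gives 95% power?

28

For a one-sample z-test, n = ((z_α + z_β)·σ/δ)².
z_α = 1.645 (one-sided α = 0.05); z_β = 1.645 (power 95% → β = 0.05).
n = (3.290 × 20.4 / 12.7)² = 27.93
Round up: n = 28.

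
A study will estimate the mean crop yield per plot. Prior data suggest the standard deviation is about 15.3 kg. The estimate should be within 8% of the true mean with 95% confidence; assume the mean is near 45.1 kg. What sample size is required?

70

For a mean, the margin of error is E = z·σ/√n, so n = (zσ/E)².
At 95% confidence, z = 1.960.
E = 8% of 45.1 = 3.608 kg.
n = (1.960 × 15.3 / 3.608)² = 69.08
Round up: n = 70.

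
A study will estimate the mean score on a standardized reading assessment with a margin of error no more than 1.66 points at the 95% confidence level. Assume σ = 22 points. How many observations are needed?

675

For a mean, the margin of error is E = z·σ/√n, so n = (zσ/E)².
At 95% confidence, z = 1.960.
n = (1.960 × 22 / 1.66)² = 674.75
Round up: n = 675.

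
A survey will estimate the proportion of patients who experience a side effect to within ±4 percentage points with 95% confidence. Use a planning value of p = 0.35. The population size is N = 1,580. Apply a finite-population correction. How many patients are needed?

n = 407

For a proportion with margin E = 0.04 at 95% confidence, z = 1.960.
n = p̂(1−p̂)(z/E)² = 0.35 × 0.65 × (1.960/0.04)² = 546.23 — call this n₀.
Finite-population correction with N = 1,580: n = n₀ / (1 + (n₀−1)/N) = 546.23 / 1.345 = 406.12
Round up: n = 407.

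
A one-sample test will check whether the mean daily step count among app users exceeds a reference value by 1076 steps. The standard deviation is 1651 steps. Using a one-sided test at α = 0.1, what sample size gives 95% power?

For a one-sample z-test, n = ((z_α + z_β)·σ/δ)².
z_α = 1.282 (one-sided α = 0.1); z_β = 1.645 (power 95% → β = 0.05).
n = (2.927 × 1651 / 1076)² = 20.17
Round up: n = 21.

21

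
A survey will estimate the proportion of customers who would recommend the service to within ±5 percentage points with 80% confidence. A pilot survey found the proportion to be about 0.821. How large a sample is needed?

For a proportion with margin E = 0.05 at 80% confidence, z = 1.282.
n = p̂(1−p̂)(z/E)² = 0.821 × 0.179 × (1.282/0.05)² = 96.61
Round up: n = 97.

n = 97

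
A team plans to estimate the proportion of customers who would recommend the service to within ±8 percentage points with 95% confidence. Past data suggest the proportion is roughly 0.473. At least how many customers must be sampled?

150

For a proportion with margin E = 0.08 at 95% confidence, z = 1.960.
n = p̂(1−p̂)(z/E)² = 0.473 × 0.527 × (1.960/0.08)² = 149.62
Round up: n = 150.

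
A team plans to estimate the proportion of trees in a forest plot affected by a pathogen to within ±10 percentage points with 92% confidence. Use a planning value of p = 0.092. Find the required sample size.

26

For a proportion with margin E = 0.1 at 92% confidence, z = 1.751.
n = p̂(1−p̂)(z/E)² = 0.092 × 0.908 × (1.751/0.1)² = 25.61
Round up: n = 26.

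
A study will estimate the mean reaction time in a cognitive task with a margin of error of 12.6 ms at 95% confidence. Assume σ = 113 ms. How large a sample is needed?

n = 309

For a mean, the margin of error is E = z·σ/√n, so n = (zσ/E)².
At 95% confidence, z = 1.960.
n = (1.960 × 113 / 12.6)² = 308.98
Round up: n = 309.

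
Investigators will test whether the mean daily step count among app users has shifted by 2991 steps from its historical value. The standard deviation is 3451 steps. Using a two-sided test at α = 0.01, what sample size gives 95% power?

For a one-sample z-test, n = ((z_{α/2} + z_β)·σ/δ)².
z_{α/2} = 2.576 (two-sided α = 0.01); z_β = 1.645 (power 95% → β = 0.05).
n = (4.221 × 3451 / 2991)² = 23.72
Round up: n = 24.

24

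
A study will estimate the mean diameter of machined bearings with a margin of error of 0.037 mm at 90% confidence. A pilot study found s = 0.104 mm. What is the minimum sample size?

22

For a mean, the margin of error is E = z·σ/√n, so n = (zσ/E)².
At 90% confidence, z = 1.645.
n = (1.645 × 0.104 / 0.037)² = 21.38
Round up: n = 22.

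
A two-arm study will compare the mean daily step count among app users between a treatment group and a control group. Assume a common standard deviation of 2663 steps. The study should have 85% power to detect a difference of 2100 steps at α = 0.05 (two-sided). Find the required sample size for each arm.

For two equal groups, n per group = 2·((z_{α/2} + z_β)·σ/δ)².
z_{α/2} = 1.960; z_β = 1.036 (power 85%).
n = 2 × (2.996 × 2663 / 2100)² = 2 × 14.43 = 28.86
Round up: n = 29 per group.

29 per group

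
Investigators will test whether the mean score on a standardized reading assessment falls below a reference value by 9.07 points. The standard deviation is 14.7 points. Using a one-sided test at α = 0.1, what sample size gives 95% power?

n = 23

For a one-sample z-test, n = ((z_α + z_β)·σ/δ)².
z_α = 1.282 (one-sided α = 0.1); z_β = 1.645 (power 95% → β = 0.05).
n = (2.927 × 14.7 / 9.07)² = 22.50
Round up: n = 23.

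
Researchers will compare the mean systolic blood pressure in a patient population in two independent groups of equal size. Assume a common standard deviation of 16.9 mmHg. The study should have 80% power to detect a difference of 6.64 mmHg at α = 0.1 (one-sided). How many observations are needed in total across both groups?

118 total

For two equal groups, n per group = 2·((z_α + z_β)·σ/δ)².
z_α = 1.282; z_β = 0.842 (power 80%).
n = 2 × (2.124 × 16.9 / 6.64)² = 2 × 29.22 = 58.44
Round up: n = 59 per group.
Total across both groups: 2 × 59 = 118.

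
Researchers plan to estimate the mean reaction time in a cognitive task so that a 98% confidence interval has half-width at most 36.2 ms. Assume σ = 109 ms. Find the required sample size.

50

For a mean, the margin of error is E = z·σ/√n, so n = (zσ/E)².
At 98% confidence, z = 2.326.
n = (2.326 × 109 / 36.2)² = 49.05
Round up: n = 50.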